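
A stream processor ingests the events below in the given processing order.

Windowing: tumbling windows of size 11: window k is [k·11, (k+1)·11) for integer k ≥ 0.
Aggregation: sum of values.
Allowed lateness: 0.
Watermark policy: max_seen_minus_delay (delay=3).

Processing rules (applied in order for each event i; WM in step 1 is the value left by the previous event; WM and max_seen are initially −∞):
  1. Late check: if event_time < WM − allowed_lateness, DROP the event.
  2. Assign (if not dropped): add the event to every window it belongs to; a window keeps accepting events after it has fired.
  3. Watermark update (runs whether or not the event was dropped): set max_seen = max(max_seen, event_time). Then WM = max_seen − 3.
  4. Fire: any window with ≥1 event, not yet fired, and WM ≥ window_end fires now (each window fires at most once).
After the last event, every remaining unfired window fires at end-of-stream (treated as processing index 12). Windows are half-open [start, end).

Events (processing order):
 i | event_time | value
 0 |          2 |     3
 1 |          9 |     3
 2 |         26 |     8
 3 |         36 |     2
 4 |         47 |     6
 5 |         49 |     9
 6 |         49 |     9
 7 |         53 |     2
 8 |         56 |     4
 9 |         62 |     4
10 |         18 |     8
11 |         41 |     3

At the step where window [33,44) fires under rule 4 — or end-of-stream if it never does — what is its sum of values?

2

i=0 t=2 v=3: → [0,11); WM=-1
i=1 t=9 v=3: → [0,11); WM=6
i=2 t=26 v=8: → [22,33); WM=23; [0,11) fires=6
i=3 t=36 v=2: → [33,44); WM=33; [22,33) fires=8
i=4 t=47 v=6: → [44,55); WM=44; [33,44) fires=2
i=5 t=49 v=9: → [44,55); WM=46
i=6 t=49 v=9: → [44,55); WM=46
i=7 t=53 v=2: → [44,55); WM=50
i=8 t=56 v=4: → [55,66); WM=53
i=9 t=62 v=4: → [55,66); WM=59; [44,55) fires=26
i=10 t=18 v=8: DROP (t<59-0); WM=59
i=11 t=41 v=3: DROP (t<59-0); WM=59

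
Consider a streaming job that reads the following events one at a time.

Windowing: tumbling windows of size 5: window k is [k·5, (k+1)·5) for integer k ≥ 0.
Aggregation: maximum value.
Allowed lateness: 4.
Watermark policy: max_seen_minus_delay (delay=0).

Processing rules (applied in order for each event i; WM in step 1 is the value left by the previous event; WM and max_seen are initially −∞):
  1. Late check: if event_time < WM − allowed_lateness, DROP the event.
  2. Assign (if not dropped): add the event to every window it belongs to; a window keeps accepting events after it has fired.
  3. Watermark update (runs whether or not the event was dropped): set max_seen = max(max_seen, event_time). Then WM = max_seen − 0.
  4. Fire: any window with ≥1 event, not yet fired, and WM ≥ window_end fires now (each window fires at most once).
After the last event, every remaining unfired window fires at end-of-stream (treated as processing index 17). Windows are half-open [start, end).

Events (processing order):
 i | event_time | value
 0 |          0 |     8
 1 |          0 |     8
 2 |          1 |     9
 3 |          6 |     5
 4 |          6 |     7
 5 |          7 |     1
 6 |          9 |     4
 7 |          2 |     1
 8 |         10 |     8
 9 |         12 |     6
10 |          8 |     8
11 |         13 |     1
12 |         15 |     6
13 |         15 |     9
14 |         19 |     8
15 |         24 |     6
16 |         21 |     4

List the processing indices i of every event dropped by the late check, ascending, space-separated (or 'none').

7

i=0 t=0 v=8: → [0,5); WM=0
i=1 t=0 v=8: → [0,5); WM=0
i=2 t=1 v=9: → [0,5); WM=1
i=3 t=6 v=5: → [5,10); WM=6; [0,5) fires=9
i=4 t=6 v=7: → [5,10); WM=6
i=5 t=7 v=1: → [5,10); WM=7
i=6 t=9 v=4: → [5,10); WM=9
i=7 t=2 v=1: DROP (t<9-4); WM=9
i=8 t=10 v=8: → [10,15); WM=10; [5,10) fires=7
i=9 t=12 v=6: → [10,15); WM=12
i=10 t=8 v=8: → [5,10); WM=12
i=11 t=13 v=1: → [10,15); WM=13
i=12 t=15 v=6: → [15,20); WM=15; [10,15) fires=8
i=13 t=15 v=9: → [15,20); WM=15
i=14 t=19 v=8: → [15,20); WM=19
i=15 t=24 v=6: → [20,25); WM=24; [15,20) fires=9
i=16 t=21 v=4: → [20,25); WM=24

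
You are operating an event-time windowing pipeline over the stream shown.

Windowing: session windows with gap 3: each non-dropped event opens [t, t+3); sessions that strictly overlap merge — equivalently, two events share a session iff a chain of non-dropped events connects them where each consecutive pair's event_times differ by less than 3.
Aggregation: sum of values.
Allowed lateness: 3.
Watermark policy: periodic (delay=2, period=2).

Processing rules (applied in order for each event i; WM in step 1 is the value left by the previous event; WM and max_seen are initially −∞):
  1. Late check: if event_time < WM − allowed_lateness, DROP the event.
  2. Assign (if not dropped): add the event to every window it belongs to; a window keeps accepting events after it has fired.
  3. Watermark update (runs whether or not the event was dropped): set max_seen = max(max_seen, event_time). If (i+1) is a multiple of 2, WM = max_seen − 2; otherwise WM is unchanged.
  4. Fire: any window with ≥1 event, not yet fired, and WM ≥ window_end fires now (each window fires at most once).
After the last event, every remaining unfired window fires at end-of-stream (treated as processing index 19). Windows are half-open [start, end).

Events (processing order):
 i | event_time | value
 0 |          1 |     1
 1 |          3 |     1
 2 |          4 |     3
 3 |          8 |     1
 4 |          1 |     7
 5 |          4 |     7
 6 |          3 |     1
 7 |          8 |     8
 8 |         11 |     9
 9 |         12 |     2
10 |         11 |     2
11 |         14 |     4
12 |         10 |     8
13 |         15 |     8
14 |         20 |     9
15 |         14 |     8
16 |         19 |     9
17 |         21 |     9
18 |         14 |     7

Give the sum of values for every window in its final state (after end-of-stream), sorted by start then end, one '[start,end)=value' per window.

i=0 t=1 v=1: → [1,4); WM=−∞
i=1 t=3 v=1: → [1,6); WM=1
i=2 t=4 v=3: → [1,7); WM=1
i=3 t=8 v=1: → [8,11); WM=6
i=4 t=1 v=7: DROP (t<6-3); WM=6
i=5 t=4 v=7: → [1,7); WM=6
i=6 t=3 v=1: → [1,7); WM=6
i=7 t=8 v=8: → [8,11); WM=6
i=8 t=11 v=9: → [11,14); WM=6
i=9 t=12 v=2: → [11,15); WM=10
i=10 t=11 v=2: → [11,15); WM=10
i=11 t=14 v=4: → [11,17); WM=12
i=12 t=10 v=8: → [8,17); WM=12
i=13 t=15 v=8: → [8,18); WM=13
i=14 t=20 v=9: → [20,23); WM=13
i=15 t=14 v=8: → [8,18); WM=18
i=16 t=19 v=9: → [19,23); WM=18
i=17 t=21 v=9: → [19,24); WM=19
i=18 t=14 v=7: DROP (t<19-3); WM=19

[1,7)=13 [8,18)=50 [19,24)=27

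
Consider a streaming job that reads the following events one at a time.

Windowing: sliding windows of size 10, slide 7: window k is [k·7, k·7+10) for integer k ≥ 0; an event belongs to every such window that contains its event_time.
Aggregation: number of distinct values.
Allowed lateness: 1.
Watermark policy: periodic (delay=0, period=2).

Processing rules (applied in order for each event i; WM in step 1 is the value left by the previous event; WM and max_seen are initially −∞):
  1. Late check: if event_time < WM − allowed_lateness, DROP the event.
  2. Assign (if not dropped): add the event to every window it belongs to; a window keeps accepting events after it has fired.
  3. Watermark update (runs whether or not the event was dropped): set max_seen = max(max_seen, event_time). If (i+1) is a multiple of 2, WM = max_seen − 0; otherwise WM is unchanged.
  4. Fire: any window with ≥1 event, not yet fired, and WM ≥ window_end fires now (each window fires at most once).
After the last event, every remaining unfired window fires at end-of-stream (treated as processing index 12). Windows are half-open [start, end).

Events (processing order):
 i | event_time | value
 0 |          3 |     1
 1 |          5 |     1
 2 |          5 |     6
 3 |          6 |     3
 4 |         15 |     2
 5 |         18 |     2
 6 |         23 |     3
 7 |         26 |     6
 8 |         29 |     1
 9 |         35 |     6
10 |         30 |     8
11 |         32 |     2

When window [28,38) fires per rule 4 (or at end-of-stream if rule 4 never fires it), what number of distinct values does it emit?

i=0 t=3 v=1: → [0,10); WM=−∞
i=1 t=5 v=1: → [0,10); WM=5
i=2 t=5 v=6: → [0,10); WM=5
i=3 t=6 v=3: → [0,10); WM=6
i=4 t=15 v=2: → [14,24),[7,17); WM=6
i=5 t=18 v=2: → [14,24); WM=18; [0,10) fires=3 [7,17) fires=1
i=6 t=23 v=3: → [21,31),[14,24); WM=18
i=7 t=26 v=6: → [21,31); WM=26; [14,24) fires=2
i=8 t=29 v=1: → [28,38),[21,31); WM=26
i=9 t=35 v=6: → [35,45),[28,38); WM=35; [21,31) fires=3
i=10 t=30 v=8: DROP (t<35-1); WM=35
i=11 t=32 v=2: DROP (t<35-1); WM=35

2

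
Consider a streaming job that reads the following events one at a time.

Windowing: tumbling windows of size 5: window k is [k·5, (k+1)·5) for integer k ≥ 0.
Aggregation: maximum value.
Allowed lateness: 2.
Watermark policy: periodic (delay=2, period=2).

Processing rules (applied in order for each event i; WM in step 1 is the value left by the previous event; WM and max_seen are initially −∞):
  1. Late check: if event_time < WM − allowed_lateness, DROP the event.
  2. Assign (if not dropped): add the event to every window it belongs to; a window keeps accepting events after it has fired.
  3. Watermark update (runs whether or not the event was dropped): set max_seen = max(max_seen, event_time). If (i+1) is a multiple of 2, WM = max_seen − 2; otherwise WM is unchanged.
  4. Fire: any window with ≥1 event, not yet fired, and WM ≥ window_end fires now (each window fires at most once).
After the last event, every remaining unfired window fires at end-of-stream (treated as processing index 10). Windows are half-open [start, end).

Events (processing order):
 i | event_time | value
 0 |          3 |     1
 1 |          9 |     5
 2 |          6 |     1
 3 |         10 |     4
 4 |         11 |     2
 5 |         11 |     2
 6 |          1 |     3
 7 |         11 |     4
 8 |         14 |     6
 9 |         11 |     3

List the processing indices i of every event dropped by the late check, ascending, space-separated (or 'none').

6

i=0 t=3 v=1: → [0,5); WM=−∞
i=1 t=9 v=5: → [5,10); WM=7; [0,5) fires=1
i=2 t=6 v=1: → [5,10); WM=7
i=3 t=10 v=4: → [10,15); WM=8
i=4 t=11 v=2: → [10,15); WM=8
i=5 t=11 v=2: → [10,15); WM=9
i=6 t=1 v=3: DROP (t<9-2); WM=9
i=7 t=11 v=4: → [10,15); WM=9
i=8 t=14 v=6: → [10,15); WM=9
i=9 t=11 v=3: → [10,15); WM=12; [5,10) fires=5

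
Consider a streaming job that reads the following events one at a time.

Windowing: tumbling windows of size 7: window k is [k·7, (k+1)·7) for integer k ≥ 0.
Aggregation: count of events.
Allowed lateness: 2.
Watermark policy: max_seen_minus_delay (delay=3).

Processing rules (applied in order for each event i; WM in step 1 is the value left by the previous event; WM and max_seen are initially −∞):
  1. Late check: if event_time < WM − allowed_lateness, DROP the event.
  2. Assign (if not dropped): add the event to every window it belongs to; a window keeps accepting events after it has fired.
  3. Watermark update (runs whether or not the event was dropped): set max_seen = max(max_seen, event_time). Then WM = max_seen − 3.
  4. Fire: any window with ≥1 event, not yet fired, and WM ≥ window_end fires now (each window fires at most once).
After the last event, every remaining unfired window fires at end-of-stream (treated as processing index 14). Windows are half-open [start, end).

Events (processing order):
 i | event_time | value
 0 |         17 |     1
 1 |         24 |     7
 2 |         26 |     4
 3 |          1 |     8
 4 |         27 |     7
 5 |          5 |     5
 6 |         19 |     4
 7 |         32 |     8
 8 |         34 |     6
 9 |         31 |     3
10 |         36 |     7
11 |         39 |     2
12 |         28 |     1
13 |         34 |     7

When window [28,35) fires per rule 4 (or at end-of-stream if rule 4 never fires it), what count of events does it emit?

3

i=0 t=17 v=1: → [14,21); WM=14
i=1 t=24 v=7: → [21,28); WM=21; [14,21) fires=1
i=2 t=26 v=4: → [21,28); WM=23
i=3 t=1 v=8: DROP (t<23-2); WM=23
i=4 t=27 v=7: → [21,28); WM=24
i=5 t=5 v=5: DROP (t<24-2); WM=24
i=6 t=19 v=4: DROP (t<24-2); WM=24
i=7 t=32 v=8: → [28,35); WM=29; [21,28) fires=3
i=8 t=34 v=6: → [28,35); WM=31
i=9 t=31 v=3: → [28,35); WM=31
i=10 t=36 v=7: → [35,42); WM=33
i=11 t=39 v=2: → [35,42); WM=36; [28,35) fires=3
i=12 t=28 v=1: DROP (t<36-2); WM=36
i=13 t=34 v=7: → [28,35); WM=36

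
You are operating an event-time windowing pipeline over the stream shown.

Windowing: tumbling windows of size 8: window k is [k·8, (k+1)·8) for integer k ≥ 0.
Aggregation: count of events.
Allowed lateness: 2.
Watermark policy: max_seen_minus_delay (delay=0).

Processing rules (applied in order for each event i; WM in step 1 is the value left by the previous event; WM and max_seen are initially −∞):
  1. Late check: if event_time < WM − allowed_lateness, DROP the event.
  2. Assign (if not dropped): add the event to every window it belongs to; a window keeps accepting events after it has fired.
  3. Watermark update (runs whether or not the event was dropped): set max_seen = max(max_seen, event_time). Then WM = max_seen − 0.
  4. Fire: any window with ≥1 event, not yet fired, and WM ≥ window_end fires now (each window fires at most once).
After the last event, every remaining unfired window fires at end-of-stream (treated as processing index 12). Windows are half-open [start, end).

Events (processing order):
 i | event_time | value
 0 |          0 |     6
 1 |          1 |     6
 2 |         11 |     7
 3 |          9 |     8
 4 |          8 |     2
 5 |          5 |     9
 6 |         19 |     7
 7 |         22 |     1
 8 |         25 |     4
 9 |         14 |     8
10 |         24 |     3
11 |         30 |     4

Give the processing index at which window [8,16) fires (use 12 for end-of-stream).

i=0 t=0 v=6: → [0,8); WM=0
i=1 t=1 v=6: → [0,8); WM=1
i=2 t=11 v=7: → [8,16); WM=11; [0,8) fires=2
i=3 t=9 v=8: → [8,16); WM=11
i=4 t=8 v=2: DROP (t<11-2); WM=11
i=5 t=5 v=9: DROP (t<11-2); WM=11
i=6 t=19 v=7: → [16,24); WM=19; [8,16) fires=2
i=7 t=22 v=1: → [16,24); WM=22
i=8 t=25 v=4: → [24,32); WM=25; [16,24) fires=2
i=9 t=14 v=8: DROP (t<25-2); WM=25
i=10 t=24 v=3: → [24,32); WM=25
i=11 t=30 v=4: → [24,32); WM=30

6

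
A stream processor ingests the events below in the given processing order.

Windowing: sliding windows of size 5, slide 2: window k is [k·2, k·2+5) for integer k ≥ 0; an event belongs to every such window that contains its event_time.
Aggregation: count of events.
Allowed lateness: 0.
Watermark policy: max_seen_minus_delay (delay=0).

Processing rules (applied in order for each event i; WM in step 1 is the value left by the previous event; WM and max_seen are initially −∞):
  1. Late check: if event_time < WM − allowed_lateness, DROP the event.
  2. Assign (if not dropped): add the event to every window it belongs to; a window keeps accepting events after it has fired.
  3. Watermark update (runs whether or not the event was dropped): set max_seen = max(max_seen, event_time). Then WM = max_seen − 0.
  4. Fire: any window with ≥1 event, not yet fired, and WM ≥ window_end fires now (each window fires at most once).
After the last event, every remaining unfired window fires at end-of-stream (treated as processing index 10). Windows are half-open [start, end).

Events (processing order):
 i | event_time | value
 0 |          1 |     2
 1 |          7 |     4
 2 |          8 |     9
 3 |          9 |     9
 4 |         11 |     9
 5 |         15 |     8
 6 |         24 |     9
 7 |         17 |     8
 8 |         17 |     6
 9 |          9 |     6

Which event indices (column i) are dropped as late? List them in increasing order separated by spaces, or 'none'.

7 8 9

i=0 t=1 v=2: → [0,5); WM=1
i=1 t=7 v=4: → [6,11),[4,9); WM=7; [0,5) fires=1
i=2 t=8 v=9: → [8,13),[6,11),[4,9); WM=8
i=3 t=9 v=9: → [8,13),[6,11); WM=9; [4,9) fires=2
i=4 t=11 v=9: → [10,15),[8,13); WM=11; [6,11) fires=3
i=5 t=15 v=8: → [14,19),[12,17); WM=15; [8,13) fires=3 [10,15) fires=1
i=6 t=24 v=9: → [24,29),[22,27),[20,25); WM=24; [12,17) fires=1 [14,19) fires=1
i=7 t=17 v=8: DROP (t<24-0); WM=24
i=8 t=17 v=6: DROP (t<24-0); WM=24
i=9 t=9 v=6: DROP (t<24-0); WM=24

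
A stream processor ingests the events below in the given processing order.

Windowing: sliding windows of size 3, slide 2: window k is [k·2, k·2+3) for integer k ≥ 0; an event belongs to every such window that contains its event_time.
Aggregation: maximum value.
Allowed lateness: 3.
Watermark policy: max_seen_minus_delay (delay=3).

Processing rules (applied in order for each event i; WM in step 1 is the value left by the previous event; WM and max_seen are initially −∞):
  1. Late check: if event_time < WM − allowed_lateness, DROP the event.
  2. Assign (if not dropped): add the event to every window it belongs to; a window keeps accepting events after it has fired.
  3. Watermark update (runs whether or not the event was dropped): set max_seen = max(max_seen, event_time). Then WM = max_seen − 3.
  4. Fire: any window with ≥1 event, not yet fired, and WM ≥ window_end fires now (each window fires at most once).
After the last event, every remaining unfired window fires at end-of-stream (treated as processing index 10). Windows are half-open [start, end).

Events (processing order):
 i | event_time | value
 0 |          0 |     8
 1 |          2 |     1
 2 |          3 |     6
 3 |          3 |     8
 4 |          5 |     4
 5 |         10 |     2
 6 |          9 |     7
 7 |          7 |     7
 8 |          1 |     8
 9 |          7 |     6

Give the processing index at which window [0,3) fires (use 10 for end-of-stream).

i=0 t=0 v=8: → [0,3); WM=-3
i=1 t=2 v=1: → [2,5),[0,3); WM=-1
i=2 t=3 v=6: → [2,5); WM=0
i=3 t=3 v=8: → [2,5); WM=0
i=4 t=5 v=4: → [4,7); WM=2
i=5 t=10 v=2: → [10,13),[8,11); WM=7; [0,3) fires=8 [2,5) fires=8 [4,7) fires=4
i=6 t=9 v=7: → [8,11); WM=7
i=7 t=7 v=7: → [6,9); WM=7
i=8 t=1 v=8: DROP (t<7-3); WM=7
i=9 t=7 v=6: → [6,9); WM=7

5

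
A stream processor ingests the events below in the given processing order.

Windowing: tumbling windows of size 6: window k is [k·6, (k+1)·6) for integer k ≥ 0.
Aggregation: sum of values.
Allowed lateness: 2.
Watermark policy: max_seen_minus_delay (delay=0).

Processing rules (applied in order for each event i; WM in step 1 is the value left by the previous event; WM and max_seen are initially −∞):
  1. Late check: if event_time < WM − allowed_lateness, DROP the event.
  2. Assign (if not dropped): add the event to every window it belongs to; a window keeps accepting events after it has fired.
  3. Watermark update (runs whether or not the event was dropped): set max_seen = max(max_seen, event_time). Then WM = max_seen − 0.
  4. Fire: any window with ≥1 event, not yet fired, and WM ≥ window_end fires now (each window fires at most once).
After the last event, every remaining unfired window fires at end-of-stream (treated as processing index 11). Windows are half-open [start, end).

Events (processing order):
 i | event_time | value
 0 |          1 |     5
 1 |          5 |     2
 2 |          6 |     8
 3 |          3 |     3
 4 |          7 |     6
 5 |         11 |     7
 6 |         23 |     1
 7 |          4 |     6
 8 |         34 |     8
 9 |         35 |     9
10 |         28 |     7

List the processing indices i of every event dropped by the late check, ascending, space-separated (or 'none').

3 7 10

i=0 t=1 v=5: → [0,6); WM=1
i=1 t=5 v=2: → [0,6); WM=5
i=2 t=6 v=8: → [6,12); WM=6; [0,6) fires=7
i=3 t=3 v=3: DROP (t<6-2); WM=6
i=4 t=7 v=6: → [6,12); WM=7
i=5 t=11 v=7: → [6,12); WM=11
i=6 t=23 v=1: → [18,24); WM=23; [6,12) fires=21
i=7 t=4 v=6: DROP (t<23-2); WM=23
i=8 t=34 v=8: → [30,36); WM=34; [18,24) fires=1
i=9 t=35 v=9: → [30,36); WM=35
i=10 t=28 v=7: DROP (t<35-2); WM=35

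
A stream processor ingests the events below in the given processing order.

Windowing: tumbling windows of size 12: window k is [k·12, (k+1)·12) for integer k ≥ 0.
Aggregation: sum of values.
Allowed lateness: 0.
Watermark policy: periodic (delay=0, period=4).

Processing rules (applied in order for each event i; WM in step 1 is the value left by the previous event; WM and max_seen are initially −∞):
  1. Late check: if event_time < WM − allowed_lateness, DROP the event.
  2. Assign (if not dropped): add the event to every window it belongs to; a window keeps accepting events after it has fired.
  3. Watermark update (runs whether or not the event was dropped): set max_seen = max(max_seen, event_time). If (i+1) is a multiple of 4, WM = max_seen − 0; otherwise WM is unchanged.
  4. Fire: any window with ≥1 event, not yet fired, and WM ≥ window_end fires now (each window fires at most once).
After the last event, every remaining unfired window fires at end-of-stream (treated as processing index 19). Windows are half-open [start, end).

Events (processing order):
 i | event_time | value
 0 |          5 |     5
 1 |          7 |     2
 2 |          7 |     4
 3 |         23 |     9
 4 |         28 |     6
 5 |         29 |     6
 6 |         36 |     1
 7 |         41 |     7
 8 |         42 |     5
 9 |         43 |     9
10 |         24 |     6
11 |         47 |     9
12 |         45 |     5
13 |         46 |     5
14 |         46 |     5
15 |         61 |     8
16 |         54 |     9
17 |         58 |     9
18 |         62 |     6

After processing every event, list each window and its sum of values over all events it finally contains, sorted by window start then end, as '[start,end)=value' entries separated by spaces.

i=0 t=5 v=5: → [0,12); WM=−∞
i=1 t=7 v=2: → [0,12); WM=−∞
i=2 t=7 v=4: → [0,12); WM=−∞
i=3 t=23 v=9: → [12,24); WM=23; [0,12) fires=11
i=4 t=28 v=6: → [24,36); WM=23
i=5 t=29 v=6: → [24,36); WM=23
i=6 t=36 v=1: → [36,48); WM=23
i=7 t=41 v=7: → [36,48); WM=41; [12,24) fires=9 [24,36) fires=12
i=8 t=42 v=5: → [36,48); WM=41
i=9 t=43 v=9: → [36,48); WM=41
i=10 t=24 v=6: DROP (t<41-0); WM=41
i=11 t=47 v=9: → [36,48); WM=47
i=12 t=45 v=5: DROP (t<47-0); WM=47
i=13 t=46 v=5: DROP (t<47-0); WM=47
i=14 t=46 v=5: DROP (t<47-0); WM=47
i=15 t=61 v=8: → [60,72); WM=61; [36,48) fires=31
i=16 t=54 v=9: DROP (t<61-0); WM=61
i=17 t=58 v=9: DROP (t<61-0); WM=61
i=18 t=62 v=6: → [60,72); WM=61

[0,12)=11 [12,24)=9 [24,36)=12 [36,48)=31 [60,72)=14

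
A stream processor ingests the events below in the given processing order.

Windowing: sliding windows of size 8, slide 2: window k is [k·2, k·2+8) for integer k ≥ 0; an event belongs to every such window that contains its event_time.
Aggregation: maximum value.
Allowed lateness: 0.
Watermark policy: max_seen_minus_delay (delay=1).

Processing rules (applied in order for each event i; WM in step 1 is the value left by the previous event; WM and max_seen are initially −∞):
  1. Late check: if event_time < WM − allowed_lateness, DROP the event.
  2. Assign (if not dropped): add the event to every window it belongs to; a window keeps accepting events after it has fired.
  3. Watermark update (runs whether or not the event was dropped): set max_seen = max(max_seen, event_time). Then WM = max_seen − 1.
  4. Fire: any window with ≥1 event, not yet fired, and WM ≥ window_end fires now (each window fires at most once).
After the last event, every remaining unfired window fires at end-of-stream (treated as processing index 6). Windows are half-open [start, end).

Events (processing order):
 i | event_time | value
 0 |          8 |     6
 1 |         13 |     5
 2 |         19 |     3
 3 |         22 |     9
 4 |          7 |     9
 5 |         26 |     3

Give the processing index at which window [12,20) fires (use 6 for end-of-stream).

3

i=0 t=8 v=6: → [8,16),[6,14),[4,12),[2,10); WM=7
i=1 t=13 v=5: → [12,20),[10,18),[8,16),[6,14); WM=12; [2,10) fires=6 [4,12) fires=6
i=2 t=19 v=3: → [18,26),[16,24),[14,22),[12,20); WM=18; [6,14) fires=6 [8,16) fires=6 [10,18) fires=5
i=3 t=22 v=9: → [22,30),[20,28),[18,26),[16,24); WM=21; [12,20) fires=5
i=4 t=7 v=9: DROP (t<21-0); WM=21
i=5 t=26 v=3: → [26,34),[24,32),[22,30),[20,28); WM=25; [14,22) fires=3 [16,24) fires=9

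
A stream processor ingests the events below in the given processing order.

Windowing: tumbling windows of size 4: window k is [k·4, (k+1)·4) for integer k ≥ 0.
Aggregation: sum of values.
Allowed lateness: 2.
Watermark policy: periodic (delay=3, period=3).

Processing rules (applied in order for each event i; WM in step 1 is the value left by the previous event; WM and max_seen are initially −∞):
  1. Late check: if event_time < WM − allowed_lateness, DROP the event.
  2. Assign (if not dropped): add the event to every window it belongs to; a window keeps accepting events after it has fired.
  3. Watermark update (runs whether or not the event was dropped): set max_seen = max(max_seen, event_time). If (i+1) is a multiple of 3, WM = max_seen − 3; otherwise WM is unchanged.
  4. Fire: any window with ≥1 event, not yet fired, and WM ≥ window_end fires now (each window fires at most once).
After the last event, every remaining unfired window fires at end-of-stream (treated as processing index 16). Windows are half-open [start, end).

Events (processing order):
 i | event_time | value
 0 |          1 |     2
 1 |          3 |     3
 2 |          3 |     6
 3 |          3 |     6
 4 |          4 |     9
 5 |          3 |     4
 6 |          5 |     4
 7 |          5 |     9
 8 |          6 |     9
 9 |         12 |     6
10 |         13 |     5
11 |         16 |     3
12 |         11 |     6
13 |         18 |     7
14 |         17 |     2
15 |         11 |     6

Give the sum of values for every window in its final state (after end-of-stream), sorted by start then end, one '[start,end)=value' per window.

[0,4)=21 [4,8)=31 [8,12)=6 [12,16)=11 [16,20)=12

i=0 t=1 v=2: → [0,4); WM=−∞
i=1 t=3 v=3: → [0,4); WM=−∞
i=2 t=3 v=6: → [0,4); WM=0
i=3 t=3 v=6: → [0,4); WM=0
i=4 t=4 v=9: → [4,8); WM=0
i=5 t=3 v=4: → [0,4); WM=1
i=6 t=5 v=4: → [4,8); WM=1
i=7 t=5 v=9: → [4,8); WM=1
i=8 t=6 v=9: → [4,8); WM=3
i=9 t=12 v=6: → [12,16); WM=3
i=10 t=13 v=5: → [12,16); WM=3
i=11 t=16 v=3: → [16,20); WM=13; [0,4) fires=21 [4,8) fires=31
i=12 t=11 v=6: → [8,12); WM=13; [8,12) fires=6
i=13 t=18 v=7: → [16,20); WM=13
i=14 t=17 v=2: → [16,20); WM=15
i=15 t=11 v=6: DROP (t<15-2); WM=15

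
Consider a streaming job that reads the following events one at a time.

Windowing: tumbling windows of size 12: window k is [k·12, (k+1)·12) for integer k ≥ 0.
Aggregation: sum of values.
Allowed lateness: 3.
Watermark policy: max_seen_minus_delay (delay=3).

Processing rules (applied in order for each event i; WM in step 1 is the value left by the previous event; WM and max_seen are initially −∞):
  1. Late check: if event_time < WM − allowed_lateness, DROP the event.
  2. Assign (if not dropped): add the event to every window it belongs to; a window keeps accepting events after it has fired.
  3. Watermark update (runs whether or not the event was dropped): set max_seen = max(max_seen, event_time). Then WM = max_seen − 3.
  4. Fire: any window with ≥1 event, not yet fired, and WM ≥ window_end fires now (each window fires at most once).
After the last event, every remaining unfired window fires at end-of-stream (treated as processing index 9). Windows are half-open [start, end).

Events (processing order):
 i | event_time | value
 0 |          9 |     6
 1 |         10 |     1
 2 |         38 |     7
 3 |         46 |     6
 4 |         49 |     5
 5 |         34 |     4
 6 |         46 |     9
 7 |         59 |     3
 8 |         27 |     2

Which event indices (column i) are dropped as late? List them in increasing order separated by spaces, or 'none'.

i=0 t=9 v=6: → [0,12); WM=6
i=1 t=10 v=1: → [0,12); WM=7
i=2 t=38 v=7: → [36,48); WM=35; [0,12) fires=7
i=3 t=46 v=6: → [36,48); WM=43
i=4 t=49 v=5: → [48,60); WM=46
i=5 t=34 v=4: DROP (t<46-3); WM=46
i=6 t=46 v=9: → [36,48); WM=46
i=7 t=59 v=3: → [48,60); WM=56; [36,48) fires=22
i=8 t=27 v=2: DROP (t<56-3); WM=56

5 8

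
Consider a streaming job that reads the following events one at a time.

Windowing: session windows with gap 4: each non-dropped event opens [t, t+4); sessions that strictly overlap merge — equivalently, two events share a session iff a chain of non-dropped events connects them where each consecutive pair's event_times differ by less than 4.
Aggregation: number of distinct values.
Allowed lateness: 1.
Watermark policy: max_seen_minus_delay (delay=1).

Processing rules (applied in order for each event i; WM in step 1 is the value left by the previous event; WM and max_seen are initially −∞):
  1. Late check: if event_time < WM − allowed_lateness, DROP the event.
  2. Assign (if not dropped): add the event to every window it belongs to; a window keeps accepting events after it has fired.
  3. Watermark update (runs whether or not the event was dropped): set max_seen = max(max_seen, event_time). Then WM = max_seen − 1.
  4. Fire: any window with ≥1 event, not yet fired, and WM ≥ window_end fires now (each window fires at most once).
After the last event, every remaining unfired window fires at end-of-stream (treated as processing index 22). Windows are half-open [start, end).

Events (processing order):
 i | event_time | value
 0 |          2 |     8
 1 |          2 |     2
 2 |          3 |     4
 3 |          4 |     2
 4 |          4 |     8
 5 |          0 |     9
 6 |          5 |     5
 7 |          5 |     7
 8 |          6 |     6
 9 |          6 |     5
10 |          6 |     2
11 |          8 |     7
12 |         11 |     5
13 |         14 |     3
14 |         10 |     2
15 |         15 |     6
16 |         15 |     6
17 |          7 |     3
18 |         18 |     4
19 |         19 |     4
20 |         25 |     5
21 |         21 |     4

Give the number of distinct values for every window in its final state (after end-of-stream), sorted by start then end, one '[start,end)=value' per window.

[2,23)=7 [25,29)=1

i=0 t=2 v=8: → [2,6); WM=1
i=1 t=2 v=2: → [2,6); WM=1
i=2 t=3 v=4: → [2,7); WM=2
i=3 t=4 v=2: → [2,8); WM=3
i=4 t=4 v=8: → [2,8); WM=3
i=5 t=0 v=9: DROP (t<3-1); WM=3
i=6 t=5 v=5: → [2,9); WM=4
i=7 t=5 v=7: → [2,9); WM=4
i=8 t=6 v=6: → [2,10); WM=5
i=9 t=6 v=5: → [2,10); WM=5
i=10 t=6 v=2: → [2,10); WM=5
i=11 t=8 v=7: → [2,12); WM=7
i=12 t=11 v=5: → [2,15); WM=10
i=13 t=14 v=3: → [2,18); WM=13
i=14 t=10 v=2: DROP (t<13-1); WM=13
i=15 t=15 v=6: → [2,19); WM=14
i=16 t=15 v=6: → [2,19); WM=14
i=17 t=7 v=3: DROP (t<14-1); WM=14
i=18 t=18 v=4: → [2,22); WM=17
i=19 t=19 v=4: → [2,23); WM=18
i=20 t=25 v=5: → [25,29); WM=24
i=21 t=21 v=4: DROP (t<24-1); WM=24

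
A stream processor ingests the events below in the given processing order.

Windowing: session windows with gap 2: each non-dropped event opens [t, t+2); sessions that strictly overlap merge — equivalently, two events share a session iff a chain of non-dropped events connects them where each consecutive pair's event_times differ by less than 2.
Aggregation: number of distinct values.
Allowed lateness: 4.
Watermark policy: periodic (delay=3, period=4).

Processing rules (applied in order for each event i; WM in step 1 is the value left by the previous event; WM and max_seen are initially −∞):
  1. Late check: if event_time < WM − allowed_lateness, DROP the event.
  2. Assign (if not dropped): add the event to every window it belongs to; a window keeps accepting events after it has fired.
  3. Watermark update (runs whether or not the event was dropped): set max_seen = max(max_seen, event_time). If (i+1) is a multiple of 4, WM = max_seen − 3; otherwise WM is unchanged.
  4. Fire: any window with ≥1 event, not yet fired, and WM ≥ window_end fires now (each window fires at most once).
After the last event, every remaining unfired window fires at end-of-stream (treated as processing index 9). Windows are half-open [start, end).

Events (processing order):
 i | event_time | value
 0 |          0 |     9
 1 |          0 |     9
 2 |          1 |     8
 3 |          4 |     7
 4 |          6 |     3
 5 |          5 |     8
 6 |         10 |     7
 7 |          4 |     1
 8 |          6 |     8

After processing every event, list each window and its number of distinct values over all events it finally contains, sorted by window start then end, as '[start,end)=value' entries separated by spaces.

[0,3)=2 [4,8)=4 [10,12)=1

i=0 t=0 v=9: → [0,2); WM=−∞
i=1 t=0 v=9: → [0,2); WM=−∞
i=2 t=1 v=8: → [0,3); WM=−∞
i=3 t=4 v=7: → [4,6); WM=1
i=4 t=6 v=3: → [6,8); WM=1
i=5 t=5 v=8: → [4,8); WM=1
i=6 t=10 v=7: → [10,12); WM=1
i=7 t=4 v=1: → [4,8); WM=7
i=8 t=6 v=8: → [4,8); WM=7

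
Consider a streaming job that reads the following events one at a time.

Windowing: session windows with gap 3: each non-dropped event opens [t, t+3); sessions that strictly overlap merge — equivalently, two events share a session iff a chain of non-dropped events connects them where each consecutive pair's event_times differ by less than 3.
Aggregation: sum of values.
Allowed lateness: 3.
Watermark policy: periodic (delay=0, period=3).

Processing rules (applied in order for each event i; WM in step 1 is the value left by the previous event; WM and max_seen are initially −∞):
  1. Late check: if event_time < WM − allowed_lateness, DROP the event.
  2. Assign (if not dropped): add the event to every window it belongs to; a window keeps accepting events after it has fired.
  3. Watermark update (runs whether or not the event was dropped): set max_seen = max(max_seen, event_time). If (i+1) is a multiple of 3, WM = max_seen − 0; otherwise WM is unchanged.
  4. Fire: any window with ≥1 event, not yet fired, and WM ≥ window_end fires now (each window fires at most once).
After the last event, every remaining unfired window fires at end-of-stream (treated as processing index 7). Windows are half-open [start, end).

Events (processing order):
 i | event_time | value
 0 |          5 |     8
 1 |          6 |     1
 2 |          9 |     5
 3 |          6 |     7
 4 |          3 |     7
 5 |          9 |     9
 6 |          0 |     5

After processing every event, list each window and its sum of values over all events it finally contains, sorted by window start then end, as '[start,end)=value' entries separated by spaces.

i=0 t=5 v=8: → [5,8); WM=−∞
i=1 t=6 v=1: → [5,9); WM=−∞
i=2 t=9 v=5: → [9,12); WM=9
i=3 t=6 v=7: → [5,9); WM=9
i=4 t=3 v=7: DROP (t<9-3); WM=9
i=5 t=9 v=9: → [9,12); WM=9
i=6 t=0 v=5: DROP (t<9-3); WM=9

[5,9)=16 [9,12)=14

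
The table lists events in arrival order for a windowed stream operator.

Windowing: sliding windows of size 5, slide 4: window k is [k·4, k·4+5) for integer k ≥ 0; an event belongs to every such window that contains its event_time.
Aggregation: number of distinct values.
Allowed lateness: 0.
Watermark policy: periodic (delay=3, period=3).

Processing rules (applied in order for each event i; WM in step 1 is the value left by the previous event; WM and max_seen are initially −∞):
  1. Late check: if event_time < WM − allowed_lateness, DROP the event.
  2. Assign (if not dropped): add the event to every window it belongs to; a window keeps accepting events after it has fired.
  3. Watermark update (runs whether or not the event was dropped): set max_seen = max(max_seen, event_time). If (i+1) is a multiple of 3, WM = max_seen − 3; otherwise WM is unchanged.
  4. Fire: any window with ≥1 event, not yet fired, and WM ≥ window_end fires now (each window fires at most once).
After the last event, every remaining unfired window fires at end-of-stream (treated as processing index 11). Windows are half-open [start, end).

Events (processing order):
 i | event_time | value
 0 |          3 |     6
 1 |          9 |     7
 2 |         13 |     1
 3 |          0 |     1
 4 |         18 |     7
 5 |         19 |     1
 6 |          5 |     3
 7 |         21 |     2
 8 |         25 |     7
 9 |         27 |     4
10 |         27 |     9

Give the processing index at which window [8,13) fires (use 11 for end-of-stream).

5

i=0 t=3 v=6: → [0,5); WM=−∞
i=1 t=9 v=7: → [8,13); WM=−∞
i=2 t=13 v=1: → [12,17); WM=10; [0,5) fires=1
i=3 t=0 v=1: DROP (t<10-0); WM=10
i=4 t=18 v=7: → [16,21); WM=10
i=5 t=19 v=1: → [16,21); WM=16; [8,13) fires=1
i=6 t=5 v=3: DROP (t<16-0); WM=16
i=7 t=21 v=2: → [20,25); WM=16
i=8 t=25 v=7: → [24,29); WM=22; [12,17) fires=1 [16,21) fires=2
i=9 t=27 v=4: → [24,29); WM=22
i=10 t=27 v=9: → [24,29); WM=22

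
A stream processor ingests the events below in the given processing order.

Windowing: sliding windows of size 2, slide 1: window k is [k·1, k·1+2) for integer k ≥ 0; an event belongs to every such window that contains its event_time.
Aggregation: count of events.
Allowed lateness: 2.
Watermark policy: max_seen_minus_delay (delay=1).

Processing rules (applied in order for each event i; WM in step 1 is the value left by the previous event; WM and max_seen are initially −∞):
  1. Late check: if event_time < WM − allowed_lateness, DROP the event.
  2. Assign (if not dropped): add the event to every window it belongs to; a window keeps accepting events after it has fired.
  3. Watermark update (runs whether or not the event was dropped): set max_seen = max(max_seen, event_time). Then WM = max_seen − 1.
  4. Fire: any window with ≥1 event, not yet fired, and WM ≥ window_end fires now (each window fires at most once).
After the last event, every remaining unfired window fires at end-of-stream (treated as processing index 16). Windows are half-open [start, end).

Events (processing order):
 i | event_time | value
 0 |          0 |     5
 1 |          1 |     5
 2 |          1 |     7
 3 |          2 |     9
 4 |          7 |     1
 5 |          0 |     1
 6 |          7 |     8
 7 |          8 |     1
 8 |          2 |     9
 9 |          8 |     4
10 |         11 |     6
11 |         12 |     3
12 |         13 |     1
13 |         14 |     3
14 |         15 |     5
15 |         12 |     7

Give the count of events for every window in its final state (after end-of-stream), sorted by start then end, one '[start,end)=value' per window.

[0,2)=3 [1,3)=3 [2,4)=1 [6,8)=2 [7,9)=4 [8,10)=2 [10,12)=1 [11,13)=3 [12,14)=3 [13,15)=2 [14,16)=2 [15,17)=1

i=0 t=0 v=5: → [0,2); WM=-1
i=1 t=1 v=5: → [1,3),[0,2); WM=0
i=2 t=1 v=7: → [1,3),[0,2); WM=0
i=3 t=2 v=9: → [2,4),[1,3); WM=1
i=4 t=7 v=1: → [7,9),[6,8); WM=6; [0,2) fires=3 [1,3) fires=3 [2,4) fires=1
i=5 t=0 v=1: DROP (t<6-2); WM=6
i=6 t=7 v=8: → [7,9),[6,8); WM=6
i=7 t=8 v=1: → [8,10),[7,9); WM=7
i=8 t=2 v=9: DROP (t<7-2); WM=7
i=9 t=8 v=4: → [8,10),[7,9); WM=7
i=10 t=11 v=6: → [11,13),[10,12); WM=10; [6,8) fires=2 [7,9) fires=4 [8,10) fires=2
i=11 t=12 v=3: → [12,14),[11,13); WM=11
i=12 t=13 v=1: → [13,15),[12,14); WM=12; [10,12) fires=1
i=13 t=14 v=3: → [14,16),[13,15); WM=13; [11,13) fires=2
i=14 t=15 v=5: → [15,17),[14,16); WM=14; [12,14) fires=2
i=15 t=12 v=7: → [12,14),[11,13); WM=14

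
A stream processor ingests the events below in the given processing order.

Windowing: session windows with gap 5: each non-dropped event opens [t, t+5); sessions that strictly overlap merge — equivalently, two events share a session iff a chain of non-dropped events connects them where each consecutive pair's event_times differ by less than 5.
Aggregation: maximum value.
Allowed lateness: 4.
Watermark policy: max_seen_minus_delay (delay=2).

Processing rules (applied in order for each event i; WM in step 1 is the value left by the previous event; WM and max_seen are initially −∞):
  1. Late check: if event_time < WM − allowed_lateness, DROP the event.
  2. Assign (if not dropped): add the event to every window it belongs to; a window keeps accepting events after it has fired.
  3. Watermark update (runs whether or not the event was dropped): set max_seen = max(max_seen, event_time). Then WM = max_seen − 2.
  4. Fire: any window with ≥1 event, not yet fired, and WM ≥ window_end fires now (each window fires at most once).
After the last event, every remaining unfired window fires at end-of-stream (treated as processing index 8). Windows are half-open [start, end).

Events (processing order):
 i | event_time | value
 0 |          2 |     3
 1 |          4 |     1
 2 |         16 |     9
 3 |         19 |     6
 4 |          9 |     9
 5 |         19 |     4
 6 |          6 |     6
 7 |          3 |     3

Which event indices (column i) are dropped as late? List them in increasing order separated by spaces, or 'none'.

4 6 7

i=0 t=2 v=3: → [2,7); WM=0
i=1 t=4 v=1: → [2,9); WM=2
i=2 t=16 v=9: → [16,21); WM=14
i=3 t=19 v=6: → [16,24); WM=17
i=4 t=9 v=9: DROP (t<17-4); WM=17
i=5 t=19 v=4: → [16,24); WM=17
i=6 t=6 v=6: DROP (t<17-4); WM=17
i=7 t=3 v=3: DROP (t<17-4); WM=17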